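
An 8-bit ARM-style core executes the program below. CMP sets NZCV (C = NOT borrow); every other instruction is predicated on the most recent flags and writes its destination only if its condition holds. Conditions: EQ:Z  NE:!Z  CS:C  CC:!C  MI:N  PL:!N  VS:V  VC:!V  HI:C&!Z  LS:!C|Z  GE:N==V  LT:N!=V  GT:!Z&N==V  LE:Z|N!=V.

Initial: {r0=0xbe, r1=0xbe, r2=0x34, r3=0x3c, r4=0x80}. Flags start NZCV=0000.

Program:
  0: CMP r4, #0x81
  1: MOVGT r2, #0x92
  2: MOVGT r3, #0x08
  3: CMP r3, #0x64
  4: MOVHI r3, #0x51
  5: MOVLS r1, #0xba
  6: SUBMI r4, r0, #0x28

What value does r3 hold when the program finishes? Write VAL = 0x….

0: ✓ CMP  NZCV=1000
1: · MOVGT
2: · MOVGT
3: ✓ CMP  NZCV=1000
4: · MOVHI
5: ✓ MOVLS  r1←0xba
6: ✓ SUBMI  r4←0x96

VAL = 0x3c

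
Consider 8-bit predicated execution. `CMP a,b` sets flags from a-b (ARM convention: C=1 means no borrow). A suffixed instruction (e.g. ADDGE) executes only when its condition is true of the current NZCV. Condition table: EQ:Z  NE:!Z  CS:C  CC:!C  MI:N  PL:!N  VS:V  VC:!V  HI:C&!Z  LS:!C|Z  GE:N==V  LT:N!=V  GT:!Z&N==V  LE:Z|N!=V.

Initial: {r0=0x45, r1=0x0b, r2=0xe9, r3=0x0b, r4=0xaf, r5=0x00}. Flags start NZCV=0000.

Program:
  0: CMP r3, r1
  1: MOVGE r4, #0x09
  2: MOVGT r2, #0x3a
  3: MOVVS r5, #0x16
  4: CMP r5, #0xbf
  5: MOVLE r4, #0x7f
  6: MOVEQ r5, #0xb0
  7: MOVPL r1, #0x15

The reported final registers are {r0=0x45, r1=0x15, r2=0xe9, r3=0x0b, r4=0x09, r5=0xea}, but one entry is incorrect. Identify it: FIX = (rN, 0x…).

0: ✓ CMP  NZCV=0110
1: ✓ MOVGE  r4←0x09
2: · MOVGT
3: · MOVVS
4: ✓ CMP  NZCV=0000
5: · MOVLE
6: · MOVEQ
7: ✓ MOVPL  r1←0x15

FIX = (r5, 0x00)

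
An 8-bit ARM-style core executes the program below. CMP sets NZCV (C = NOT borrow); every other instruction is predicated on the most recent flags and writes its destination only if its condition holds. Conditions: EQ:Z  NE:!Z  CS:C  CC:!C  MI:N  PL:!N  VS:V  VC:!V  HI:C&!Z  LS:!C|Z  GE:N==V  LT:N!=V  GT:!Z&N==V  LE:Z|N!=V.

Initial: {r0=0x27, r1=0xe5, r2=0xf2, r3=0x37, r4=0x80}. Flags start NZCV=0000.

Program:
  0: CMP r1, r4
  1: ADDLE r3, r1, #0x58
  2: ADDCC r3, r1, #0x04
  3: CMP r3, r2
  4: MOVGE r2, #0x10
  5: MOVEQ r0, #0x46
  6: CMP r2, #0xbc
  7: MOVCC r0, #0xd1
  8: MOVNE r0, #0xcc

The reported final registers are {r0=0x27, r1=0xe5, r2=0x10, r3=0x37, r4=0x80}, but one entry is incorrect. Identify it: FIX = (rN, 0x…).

FIX = (r0, 0xcc)

[0] flags=0010 → (cmp)
[1] flags=0010 LE?F → skip
[2] flags=0010 CC?F → skip
[3] flags=0000 → (cmp)
[4] flags=0000 GE?T → r2=0x10
[5] flags=0000 EQ?F → skip
[6] flags=0000 → (cmp)
[7] flags=0000 CC?T → r0=0xd1
[8] flags=0000 NE?T → r0=0xcc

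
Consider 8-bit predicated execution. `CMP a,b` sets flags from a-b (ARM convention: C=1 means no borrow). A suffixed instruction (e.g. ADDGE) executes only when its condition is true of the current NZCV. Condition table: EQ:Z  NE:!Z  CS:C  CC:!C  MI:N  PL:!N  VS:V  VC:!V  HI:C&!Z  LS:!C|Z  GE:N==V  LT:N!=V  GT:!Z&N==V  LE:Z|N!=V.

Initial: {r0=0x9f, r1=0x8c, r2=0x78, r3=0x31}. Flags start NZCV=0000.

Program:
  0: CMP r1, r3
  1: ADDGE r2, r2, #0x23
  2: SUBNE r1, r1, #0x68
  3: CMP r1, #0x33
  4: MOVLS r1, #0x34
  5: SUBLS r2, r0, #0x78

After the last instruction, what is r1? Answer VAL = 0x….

0: ✓ CMP  NZCV=0011
1: · ADDGE
2: ✓ SUBNE  r1←0x24
3: ✓ CMP  NZCV=1000
4: ✓ MOVLS  r1←0x34
5: ✓ SUBLS  r2←0x27

VAL = 0x34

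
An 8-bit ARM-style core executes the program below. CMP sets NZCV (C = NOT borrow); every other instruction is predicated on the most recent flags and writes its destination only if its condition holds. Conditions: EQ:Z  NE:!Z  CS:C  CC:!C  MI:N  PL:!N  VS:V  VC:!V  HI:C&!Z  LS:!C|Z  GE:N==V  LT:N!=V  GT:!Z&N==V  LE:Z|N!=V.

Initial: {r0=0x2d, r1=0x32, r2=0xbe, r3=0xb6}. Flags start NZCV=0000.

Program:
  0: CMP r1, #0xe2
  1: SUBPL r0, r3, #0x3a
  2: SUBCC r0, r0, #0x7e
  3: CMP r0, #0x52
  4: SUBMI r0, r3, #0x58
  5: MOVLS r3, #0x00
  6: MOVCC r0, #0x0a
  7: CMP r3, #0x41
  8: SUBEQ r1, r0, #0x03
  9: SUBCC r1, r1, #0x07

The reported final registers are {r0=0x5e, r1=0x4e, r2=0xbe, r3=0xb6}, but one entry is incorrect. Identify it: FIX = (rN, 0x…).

FIX = (r1, 0x32)

[0] flags=0000 → (cmp)
[1] flags=0000 PL?T → r0=0x7c
[2] flags=0000 CC?T → r0=0xfe
[3] flags=1010 → (cmp)
[4] flags=1010 MI?T → r0=0x5e
[5] flags=1010 LS?F → skip
[6] flags=1010 CC?F → skip
[7] flags=0011 → (cmp)
[8] flags=0011 EQ?F → skip
[9] flags=0011 CC?F → skip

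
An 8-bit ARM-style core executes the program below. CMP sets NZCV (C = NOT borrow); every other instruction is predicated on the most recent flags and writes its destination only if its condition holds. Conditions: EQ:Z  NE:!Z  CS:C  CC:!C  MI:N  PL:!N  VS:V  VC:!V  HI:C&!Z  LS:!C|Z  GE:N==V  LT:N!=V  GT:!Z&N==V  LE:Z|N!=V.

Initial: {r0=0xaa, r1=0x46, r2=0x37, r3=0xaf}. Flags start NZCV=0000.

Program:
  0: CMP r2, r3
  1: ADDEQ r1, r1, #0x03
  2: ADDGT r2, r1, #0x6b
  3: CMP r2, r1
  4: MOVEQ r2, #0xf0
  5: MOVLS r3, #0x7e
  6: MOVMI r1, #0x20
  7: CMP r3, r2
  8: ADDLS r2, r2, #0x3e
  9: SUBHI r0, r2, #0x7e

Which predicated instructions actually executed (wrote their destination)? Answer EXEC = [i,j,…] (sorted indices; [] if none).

EXEC = [2,8]

[0] flags=1001 → (cmp)
[1] flags=1001 EQ?F → skip
[2] flags=1001 GT?T → r2=0xb1
[3] flags=0011 → (cmp)
[4] flags=0011 EQ?F → skip
[5] flags=0011 LS?F → skip
[6] flags=0011 MI?F → skip
[7] flags=1000 → (cmp)
[8] flags=1000 LS?T → r2=0xef
[9] flags=1000 HI?F → skip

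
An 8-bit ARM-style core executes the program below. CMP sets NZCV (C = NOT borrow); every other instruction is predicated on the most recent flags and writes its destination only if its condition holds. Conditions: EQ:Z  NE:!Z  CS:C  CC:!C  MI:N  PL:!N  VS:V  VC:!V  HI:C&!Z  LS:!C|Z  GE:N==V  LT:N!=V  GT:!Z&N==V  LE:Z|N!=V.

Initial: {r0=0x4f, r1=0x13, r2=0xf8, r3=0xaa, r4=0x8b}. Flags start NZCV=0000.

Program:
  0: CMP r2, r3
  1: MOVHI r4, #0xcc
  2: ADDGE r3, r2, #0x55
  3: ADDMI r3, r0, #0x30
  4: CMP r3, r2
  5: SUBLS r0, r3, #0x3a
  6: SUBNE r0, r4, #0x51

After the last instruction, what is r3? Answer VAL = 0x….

VAL = 0x4d

[0] flags=0010 → (cmp)
[1] flags=0010 HI?T → r4=0xcc
[2] flags=0010 GE?T → r3=0x4d
[3] flags=0010 MI?F → skip
[4] flags=0000 → (cmp)
[5] flags=0000 LS?T → r0=0x13
[6] flags=0000 NE?T → r0=0x7b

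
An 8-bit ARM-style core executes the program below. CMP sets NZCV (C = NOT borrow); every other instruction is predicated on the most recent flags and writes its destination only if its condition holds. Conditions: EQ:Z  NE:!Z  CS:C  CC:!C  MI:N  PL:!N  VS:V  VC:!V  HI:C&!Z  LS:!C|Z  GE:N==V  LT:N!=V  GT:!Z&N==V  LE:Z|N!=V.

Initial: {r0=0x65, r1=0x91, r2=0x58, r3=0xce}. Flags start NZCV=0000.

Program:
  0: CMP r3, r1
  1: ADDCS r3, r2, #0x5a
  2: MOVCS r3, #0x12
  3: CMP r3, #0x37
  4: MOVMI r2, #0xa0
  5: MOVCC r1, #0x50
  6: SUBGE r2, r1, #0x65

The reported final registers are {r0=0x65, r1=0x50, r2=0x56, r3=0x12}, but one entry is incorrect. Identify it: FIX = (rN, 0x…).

FIX = (r2, 0xa0)

[0] flags=0010 → (cmp)
[1] flags=0010 CS?T → r3=0xb2
[2] flags=0010 CS?T → r3=0x12
[3] flags=1000 → (cmp)
[4] flags=1000 MI?T → r2=0xa0
[5] flags=1000 CC?T → r1=0x50
[6] flags=1000 GE?F → skip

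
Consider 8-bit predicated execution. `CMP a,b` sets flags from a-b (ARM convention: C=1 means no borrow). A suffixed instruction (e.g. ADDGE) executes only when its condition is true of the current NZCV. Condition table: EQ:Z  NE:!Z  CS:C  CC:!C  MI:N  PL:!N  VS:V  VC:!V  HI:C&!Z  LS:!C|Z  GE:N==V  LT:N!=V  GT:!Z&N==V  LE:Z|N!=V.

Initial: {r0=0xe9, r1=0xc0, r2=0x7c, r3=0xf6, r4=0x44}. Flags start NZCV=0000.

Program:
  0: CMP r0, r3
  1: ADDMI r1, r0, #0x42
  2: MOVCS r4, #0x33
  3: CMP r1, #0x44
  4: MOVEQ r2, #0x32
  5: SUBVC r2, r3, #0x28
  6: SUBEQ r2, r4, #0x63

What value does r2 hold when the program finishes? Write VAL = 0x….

VAL = 0xce

[0] flags=1000 → (cmp)
[1] flags=1000 MI?T → r1=0x2b
[2] flags=1000 CS?F → skip
[3] flags=1000 → (cmp)
[4] flags=1000 EQ?F → skip
[5] flags=1000 VC?T → r2=0xce
[6] flags=1000 EQ?F → skip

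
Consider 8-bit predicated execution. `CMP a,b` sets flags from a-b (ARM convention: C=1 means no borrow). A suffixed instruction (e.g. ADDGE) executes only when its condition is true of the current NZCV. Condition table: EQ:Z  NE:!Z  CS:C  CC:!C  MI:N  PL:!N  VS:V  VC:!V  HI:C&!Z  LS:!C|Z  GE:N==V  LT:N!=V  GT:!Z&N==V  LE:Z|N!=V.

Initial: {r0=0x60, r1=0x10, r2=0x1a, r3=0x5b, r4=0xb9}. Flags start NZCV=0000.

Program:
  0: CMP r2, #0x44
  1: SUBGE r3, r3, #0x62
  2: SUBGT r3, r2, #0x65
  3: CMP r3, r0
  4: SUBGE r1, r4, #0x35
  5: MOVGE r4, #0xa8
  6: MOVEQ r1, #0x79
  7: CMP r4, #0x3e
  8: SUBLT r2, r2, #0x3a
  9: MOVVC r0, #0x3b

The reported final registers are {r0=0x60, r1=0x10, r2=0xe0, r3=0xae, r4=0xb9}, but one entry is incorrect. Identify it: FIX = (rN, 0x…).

FIX = (r3, 0x5b)

0: ✓ CMP  NZCV=1000
1: · SUBGE
2: · SUBGT
3: ✓ CMP  NZCV=1000
4: · SUBGE
5: · MOVGE
6: · MOVEQ
7: ✓ CMP  NZCV=0011
8: ✓ SUBLT  r2←0xe0
9: · MOVVC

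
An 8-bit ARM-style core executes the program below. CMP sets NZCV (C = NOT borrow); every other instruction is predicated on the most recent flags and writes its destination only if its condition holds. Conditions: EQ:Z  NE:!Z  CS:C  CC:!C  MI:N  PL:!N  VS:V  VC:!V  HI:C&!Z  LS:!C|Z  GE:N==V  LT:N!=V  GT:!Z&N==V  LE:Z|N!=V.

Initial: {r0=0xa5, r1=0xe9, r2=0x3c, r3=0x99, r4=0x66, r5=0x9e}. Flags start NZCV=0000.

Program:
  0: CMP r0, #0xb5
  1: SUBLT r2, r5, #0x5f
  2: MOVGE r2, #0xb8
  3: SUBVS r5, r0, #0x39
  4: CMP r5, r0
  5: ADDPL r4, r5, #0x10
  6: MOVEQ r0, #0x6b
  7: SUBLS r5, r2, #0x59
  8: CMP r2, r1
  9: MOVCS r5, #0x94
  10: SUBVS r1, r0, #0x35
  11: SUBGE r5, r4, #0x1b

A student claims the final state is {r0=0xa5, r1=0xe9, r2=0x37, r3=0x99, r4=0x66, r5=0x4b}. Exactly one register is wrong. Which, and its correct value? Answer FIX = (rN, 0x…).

[0] flags=1000 → (cmp)
[1] flags=1000 LT?T → r2=0x3f
[2] flags=1000 GE?F → skip
[3] flags=1000 VS?F → skip
[4] flags=1000 → (cmp)
[5] flags=1000 PL?F → skip
[6] flags=1000 EQ?F → skip
[7] flags=1000 LS?T → r5=0xe6
[8] flags=0000 → (cmp)
[9] flags=0000 CS?F → skip
[10] flags=0000 VS?F → skip
[11] flags=0000 GE?T → r5=0x4b

FIX = (r2, 0x3f)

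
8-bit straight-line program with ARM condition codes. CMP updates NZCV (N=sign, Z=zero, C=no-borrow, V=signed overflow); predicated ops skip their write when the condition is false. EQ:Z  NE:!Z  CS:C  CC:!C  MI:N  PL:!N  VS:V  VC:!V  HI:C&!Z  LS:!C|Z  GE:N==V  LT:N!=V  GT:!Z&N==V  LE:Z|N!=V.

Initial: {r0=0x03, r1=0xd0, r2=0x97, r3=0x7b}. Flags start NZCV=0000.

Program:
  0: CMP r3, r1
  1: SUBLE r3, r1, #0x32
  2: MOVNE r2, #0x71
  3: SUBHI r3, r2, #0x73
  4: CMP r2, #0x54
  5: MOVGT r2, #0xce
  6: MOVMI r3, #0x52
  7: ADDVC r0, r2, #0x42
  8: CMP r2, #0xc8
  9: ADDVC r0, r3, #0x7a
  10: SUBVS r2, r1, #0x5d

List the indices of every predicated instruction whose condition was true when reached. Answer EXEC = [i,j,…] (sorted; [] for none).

EXEC = [2,5,7,9]

[0] flags=1001 → (cmp)
[1] flags=1001 LE?F → skip
[2] flags=1001 NE?T → r2=0x71
[3] flags=1001 HI?F → skip
[4] flags=0010 → (cmp)
[5] flags=0010 GT?T → r2=0xce
[6] flags=0010 MI?F → skip
[7] flags=0010 VC?T → r0=0x10
[8] flags=0010 → (cmp)
[9] flags=0010 VC?T → r0=0xf5
[10] flags=0010 VS?F → skip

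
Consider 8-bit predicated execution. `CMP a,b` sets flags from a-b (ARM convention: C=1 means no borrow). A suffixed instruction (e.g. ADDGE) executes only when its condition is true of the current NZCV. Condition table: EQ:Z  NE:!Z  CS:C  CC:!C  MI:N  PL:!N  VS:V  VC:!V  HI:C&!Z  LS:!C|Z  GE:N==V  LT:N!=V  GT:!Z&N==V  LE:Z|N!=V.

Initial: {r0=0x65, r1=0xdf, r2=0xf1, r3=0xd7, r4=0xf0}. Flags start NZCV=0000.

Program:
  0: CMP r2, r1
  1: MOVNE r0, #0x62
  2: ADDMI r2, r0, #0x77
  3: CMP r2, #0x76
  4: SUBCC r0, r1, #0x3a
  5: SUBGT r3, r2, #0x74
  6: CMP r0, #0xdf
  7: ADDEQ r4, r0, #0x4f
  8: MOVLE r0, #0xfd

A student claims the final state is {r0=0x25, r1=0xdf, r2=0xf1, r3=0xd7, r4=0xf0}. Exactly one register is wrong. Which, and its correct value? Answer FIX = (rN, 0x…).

FIX = (r0, 0x62)

[0] flags=0010 → (cmp)
[1] flags=0010 NE?T → r0=0x62
[2] flags=0010 MI?F → skip
[3] flags=0011 → (cmp)
[4] flags=0011 CC?F → skip
[5] flags=0011 GT?F → skip
[6] flags=1001 → (cmp)
[7] flags=1001 EQ?F → skip
[8] flags=1001 LE?F → skip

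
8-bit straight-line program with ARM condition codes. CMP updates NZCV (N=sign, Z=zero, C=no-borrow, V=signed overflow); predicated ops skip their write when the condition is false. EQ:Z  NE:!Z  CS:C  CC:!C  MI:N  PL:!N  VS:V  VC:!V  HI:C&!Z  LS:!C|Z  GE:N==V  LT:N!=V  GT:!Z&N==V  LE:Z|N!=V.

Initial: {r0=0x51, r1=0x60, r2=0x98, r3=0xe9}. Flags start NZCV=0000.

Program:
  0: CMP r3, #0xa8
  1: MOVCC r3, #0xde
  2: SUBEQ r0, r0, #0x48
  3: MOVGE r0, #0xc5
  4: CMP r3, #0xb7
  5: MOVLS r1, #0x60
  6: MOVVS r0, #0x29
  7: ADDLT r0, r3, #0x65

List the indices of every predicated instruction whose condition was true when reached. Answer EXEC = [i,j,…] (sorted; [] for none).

[0] flags=0010 → (cmp)
[1] flags=0010 CC?F → skip
[2] flags=0010 EQ?F → skip
[3] flags=0010 GE?T → r0=0xc5
[4] flags=0010 → (cmp)
[5] flags=0010 LS?F → skip
[6] flags=0010 VS?F → skip
[7] flags=0010 LT?F → skip

EXEC = [3]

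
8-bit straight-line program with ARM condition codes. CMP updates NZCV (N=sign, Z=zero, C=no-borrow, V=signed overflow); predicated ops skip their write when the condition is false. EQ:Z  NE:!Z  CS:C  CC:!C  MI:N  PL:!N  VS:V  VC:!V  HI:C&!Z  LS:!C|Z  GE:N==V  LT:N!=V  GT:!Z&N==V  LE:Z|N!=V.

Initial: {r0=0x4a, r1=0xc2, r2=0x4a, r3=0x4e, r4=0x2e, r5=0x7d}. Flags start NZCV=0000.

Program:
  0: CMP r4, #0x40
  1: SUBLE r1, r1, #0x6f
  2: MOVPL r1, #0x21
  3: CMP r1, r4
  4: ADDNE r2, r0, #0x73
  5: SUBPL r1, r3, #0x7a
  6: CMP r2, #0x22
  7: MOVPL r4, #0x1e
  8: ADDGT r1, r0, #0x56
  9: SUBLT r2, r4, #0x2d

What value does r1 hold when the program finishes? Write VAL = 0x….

[0] flags=1000 → (cmp)
[1] flags=1000 LE?T → r1=0x53
[2] flags=1000 PL?F → skip
[3] flags=0010 → (cmp)
[4] flags=0010 NE?T → r2=0xbd
[5] flags=0010 PL?T → r1=0xd4
[6] flags=1010 → (cmp)
[7] flags=1010 PL?F → skip
[8] flags=1010 GT?F → skip
[9] flags=1010 LT?T → r2=0x01

VAL = 0xd4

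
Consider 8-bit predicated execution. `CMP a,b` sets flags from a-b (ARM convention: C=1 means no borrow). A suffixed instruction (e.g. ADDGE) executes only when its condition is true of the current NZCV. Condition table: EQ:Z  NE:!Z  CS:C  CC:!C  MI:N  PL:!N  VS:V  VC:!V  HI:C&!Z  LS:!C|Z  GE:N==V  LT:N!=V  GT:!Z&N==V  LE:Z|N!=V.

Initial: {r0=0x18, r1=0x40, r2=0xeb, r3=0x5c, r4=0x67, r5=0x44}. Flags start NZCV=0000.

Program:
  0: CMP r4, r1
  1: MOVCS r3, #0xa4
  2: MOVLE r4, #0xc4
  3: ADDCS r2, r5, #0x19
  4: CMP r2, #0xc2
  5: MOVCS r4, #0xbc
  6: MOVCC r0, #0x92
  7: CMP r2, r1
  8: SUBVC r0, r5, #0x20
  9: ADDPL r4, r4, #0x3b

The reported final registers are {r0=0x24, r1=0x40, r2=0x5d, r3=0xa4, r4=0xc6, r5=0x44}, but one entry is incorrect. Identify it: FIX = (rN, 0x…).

FIX = (r4, 0xa2)

[0] flags=0010 → (cmp)
[1] flags=0010 CS?T → r3=0xa4
[2] flags=0010 LE?F → skip
[3] flags=0010 CS?T → r2=0x5d
[4] flags=1001 → (cmp)
[5] flags=1001 CS?F → skip
[6] flags=1001 CC?T → r0=0x92
[7] flags=0010 → (cmp)
[8] flags=0010 VC?T → r0=0x24
[9] flags=0010 PL?T → r4=0xa2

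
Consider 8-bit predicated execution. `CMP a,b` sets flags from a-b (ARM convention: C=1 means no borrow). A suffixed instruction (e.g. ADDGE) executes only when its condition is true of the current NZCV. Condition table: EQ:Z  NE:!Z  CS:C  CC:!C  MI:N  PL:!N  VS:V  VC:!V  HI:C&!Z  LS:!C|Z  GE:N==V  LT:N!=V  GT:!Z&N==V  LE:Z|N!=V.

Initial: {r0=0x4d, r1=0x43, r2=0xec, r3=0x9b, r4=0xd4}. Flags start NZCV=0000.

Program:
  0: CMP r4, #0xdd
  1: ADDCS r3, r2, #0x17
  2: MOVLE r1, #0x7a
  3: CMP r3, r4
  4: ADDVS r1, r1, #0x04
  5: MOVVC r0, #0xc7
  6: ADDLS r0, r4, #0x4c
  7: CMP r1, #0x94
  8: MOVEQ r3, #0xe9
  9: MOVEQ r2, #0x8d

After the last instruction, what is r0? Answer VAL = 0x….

[0] flags=1000 → (cmp)
[1] flags=1000 CS?F → skip
[2] flags=1000 LE?T → r1=0x7a
[3] flags=1000 → (cmp)
[4] flags=1000 VS?F → skip
[5] flags=1000 VC?T → r0=0xc7
[6] flags=1000 LS?T → r0=0x20
[7] flags=1001 → (cmp)
[8] flags=1001 EQ?F → skip
[9] flags=1001 EQ?F → skip

VAL = 0x20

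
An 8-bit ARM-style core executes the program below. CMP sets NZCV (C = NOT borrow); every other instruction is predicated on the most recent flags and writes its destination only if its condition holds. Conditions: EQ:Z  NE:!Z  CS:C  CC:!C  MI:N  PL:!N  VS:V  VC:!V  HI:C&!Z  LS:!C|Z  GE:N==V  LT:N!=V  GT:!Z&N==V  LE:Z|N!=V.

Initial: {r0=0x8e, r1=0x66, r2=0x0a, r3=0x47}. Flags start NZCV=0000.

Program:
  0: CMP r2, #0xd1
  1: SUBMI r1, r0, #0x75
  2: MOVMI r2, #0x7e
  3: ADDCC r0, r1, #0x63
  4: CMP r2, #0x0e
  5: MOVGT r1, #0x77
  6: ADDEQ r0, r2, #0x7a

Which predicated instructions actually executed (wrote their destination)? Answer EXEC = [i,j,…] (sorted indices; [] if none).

EXEC = [3]

[0] flags=0000 → (cmp)
[1] flags=0000 MI?F → skip
[2] flags=0000 MI?F → skip
[3] flags=0000 CC?T → r0=0xc9
[4] flags=1000 → (cmp)
[5] flags=1000 GT?F → skip
[6] flags=1000 EQ?F → skip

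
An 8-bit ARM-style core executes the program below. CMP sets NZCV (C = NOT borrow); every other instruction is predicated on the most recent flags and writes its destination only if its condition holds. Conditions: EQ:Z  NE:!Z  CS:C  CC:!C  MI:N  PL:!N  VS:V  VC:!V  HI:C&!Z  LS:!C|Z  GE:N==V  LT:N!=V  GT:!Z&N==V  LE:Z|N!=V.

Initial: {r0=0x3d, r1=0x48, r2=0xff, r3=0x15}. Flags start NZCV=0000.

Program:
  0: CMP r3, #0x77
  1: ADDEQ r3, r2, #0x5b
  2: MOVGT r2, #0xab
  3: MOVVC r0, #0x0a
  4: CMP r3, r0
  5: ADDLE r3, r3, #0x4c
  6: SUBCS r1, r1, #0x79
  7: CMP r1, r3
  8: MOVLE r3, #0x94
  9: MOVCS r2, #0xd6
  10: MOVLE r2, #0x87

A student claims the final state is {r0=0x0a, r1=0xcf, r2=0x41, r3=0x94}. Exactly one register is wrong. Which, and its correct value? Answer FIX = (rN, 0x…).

[0] flags=1000 → (cmp)
[1] flags=1000 EQ?F → skip
[2] flags=1000 GT?F → skip
[3] flags=1000 VC?T → r0=0x0a
[4] flags=0010 → (cmp)
[5] flags=0010 LE?F → skip
[6] flags=0010 CS?T → r1=0xcf
[7] flags=1010 → (cmp)
[8] flags=1010 LE?T → r3=0x94
[9] flags=1010 CS?T → r2=0xd6
[10] flags=1010 LE?T → r2=0x87

FIX = (r2, 0x87)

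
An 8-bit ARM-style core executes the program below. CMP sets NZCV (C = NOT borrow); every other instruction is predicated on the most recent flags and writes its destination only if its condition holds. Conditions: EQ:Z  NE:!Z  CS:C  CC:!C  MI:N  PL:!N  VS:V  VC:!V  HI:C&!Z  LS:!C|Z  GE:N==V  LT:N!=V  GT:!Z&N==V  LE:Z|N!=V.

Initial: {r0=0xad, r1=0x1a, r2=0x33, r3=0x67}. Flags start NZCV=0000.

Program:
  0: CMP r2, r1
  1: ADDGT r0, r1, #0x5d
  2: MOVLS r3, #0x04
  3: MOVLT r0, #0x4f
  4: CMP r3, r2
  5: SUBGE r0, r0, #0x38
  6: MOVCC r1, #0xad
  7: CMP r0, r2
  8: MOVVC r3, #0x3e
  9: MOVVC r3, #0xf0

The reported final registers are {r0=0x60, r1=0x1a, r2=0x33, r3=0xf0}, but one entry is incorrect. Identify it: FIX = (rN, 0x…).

FIX = (r0, 0x3f)

[0] flags=0010 → (cmp)
[1] flags=0010 GT?T → r0=0x77
[2] flags=0010 LS?F → skip
[3] flags=0010 LT?F → skip
[4] flags=0010 → (cmp)
[5] flags=0010 GE?T → r0=0x3f
[6] flags=0010 CC?F → skip
[7] flags=0010 → (cmp)
[8] flags=0010 VC?T → r3=0x3e
[9] flags=0010 VC?T → r3=0xf0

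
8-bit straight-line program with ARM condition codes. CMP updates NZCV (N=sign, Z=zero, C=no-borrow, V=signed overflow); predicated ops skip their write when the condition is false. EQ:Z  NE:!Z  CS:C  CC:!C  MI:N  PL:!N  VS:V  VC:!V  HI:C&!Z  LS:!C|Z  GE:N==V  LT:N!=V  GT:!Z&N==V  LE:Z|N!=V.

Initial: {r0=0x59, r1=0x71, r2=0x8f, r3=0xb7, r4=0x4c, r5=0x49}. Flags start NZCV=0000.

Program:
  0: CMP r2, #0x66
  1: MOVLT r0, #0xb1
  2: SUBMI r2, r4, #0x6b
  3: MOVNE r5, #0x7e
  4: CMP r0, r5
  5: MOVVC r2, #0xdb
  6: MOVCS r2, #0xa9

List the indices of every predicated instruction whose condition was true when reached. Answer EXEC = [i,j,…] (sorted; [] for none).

EXEC = [1,3,6]

0: ✓ CMP  NZCV=0011
1: ✓ MOVLT  r0←0xb1
2: · SUBMI
3: ✓ MOVNE  r5←0x7e
4: ✓ CMP  NZCV=0011
5: · MOVVC
6: ✓ MOVCS  r2←0xa9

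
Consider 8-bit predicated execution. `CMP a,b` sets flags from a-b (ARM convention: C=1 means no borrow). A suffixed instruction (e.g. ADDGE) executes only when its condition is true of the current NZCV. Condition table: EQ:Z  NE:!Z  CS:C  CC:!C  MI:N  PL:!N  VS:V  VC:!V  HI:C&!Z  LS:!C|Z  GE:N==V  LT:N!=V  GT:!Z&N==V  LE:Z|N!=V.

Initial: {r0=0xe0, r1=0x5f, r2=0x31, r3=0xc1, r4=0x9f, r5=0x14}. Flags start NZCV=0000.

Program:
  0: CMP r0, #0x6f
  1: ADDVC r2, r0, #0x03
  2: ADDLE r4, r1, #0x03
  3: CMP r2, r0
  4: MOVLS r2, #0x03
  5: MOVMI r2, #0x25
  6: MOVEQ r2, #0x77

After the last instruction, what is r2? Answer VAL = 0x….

VAL = 0x03

0: ✓ CMP  NZCV=0011
1: · ADDVC
2: ✓ ADDLE  r4←0x62
3: ✓ CMP  NZCV=0000
4: ✓ MOVLS  r2←0x03
5: · MOVMI
6: · MOVEQ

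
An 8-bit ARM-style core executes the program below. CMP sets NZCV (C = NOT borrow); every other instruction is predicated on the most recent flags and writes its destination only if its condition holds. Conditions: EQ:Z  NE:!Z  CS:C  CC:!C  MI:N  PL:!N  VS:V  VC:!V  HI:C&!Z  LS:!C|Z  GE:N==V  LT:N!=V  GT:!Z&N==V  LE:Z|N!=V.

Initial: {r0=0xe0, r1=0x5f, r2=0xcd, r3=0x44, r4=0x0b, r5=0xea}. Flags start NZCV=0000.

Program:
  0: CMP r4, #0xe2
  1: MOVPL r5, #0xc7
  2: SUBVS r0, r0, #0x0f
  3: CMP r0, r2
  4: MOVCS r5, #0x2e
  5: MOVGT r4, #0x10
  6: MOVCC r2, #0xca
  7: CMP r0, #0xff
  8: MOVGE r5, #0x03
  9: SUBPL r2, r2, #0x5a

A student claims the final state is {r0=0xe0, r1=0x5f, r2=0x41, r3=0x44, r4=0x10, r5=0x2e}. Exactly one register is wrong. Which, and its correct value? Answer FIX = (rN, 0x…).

FIX = (r2, 0xcd)

0: ✓ CMP  NZCV=0000
1: ✓ MOVPL  r5←0xc7
2: · SUBVS
3: ✓ CMP  NZCV=0010
4: ✓ MOVCS  r5←0x2e
5: ✓ MOVGT  r4←0x10
6: · MOVCC
7: ✓ CMP  NZCV=1000
8: · MOVGE
9: · SUBPL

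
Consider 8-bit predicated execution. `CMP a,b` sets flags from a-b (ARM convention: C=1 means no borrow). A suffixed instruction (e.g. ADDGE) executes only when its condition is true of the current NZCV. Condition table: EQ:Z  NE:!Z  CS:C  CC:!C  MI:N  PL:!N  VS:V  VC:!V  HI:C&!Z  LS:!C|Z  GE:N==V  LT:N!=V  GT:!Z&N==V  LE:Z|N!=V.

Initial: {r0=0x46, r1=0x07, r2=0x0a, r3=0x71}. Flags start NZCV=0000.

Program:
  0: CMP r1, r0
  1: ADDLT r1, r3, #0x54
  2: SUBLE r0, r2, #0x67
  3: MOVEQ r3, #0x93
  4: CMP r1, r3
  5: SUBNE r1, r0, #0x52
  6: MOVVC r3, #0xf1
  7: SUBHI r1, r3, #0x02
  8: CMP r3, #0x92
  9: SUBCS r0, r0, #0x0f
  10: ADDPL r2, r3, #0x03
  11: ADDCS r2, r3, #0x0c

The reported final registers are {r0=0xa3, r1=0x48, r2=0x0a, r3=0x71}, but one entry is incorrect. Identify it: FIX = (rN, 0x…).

FIX = (r1, 0x6f)

[0] flags=1000 → (cmp)
[1] flags=1000 LT?T → r1=0xc5
[2] flags=1000 LE?T → r0=0xa3
[3] flags=1000 EQ?F → skip
[4] flags=0011 → (cmp)
[5] flags=0011 NE?T → r1=0x51
[6] flags=0011 VC?F → skip
[7] flags=0011 HI?T → r1=0x6f
[8] flags=1001 → (cmp)
[9] flags=1001 CS?F → skip
[10] flags=1001 PL?F → skip
[11] flags=1001 CS?F → skip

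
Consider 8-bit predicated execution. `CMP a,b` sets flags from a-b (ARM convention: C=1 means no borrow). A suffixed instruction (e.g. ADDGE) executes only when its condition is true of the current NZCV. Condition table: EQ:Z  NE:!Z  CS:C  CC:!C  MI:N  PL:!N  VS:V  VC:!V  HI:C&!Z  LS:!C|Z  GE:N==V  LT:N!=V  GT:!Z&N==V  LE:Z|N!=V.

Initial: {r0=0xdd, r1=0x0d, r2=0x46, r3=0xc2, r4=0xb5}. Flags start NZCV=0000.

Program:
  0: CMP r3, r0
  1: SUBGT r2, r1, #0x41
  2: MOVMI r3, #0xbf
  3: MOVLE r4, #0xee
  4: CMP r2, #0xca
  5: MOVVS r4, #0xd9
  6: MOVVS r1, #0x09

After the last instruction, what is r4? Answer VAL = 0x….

VAL = 0xee

[0] flags=1000 → (cmp)
[1] flags=1000 GT?F → skip
[2] flags=1000 MI?T → r3=0xbf
[3] flags=1000 LE?T → r4=0xee
[4] flags=0000 → (cmp)
[5] flags=0000 VS?F → skip
[6] flags=0000 VS?F → skip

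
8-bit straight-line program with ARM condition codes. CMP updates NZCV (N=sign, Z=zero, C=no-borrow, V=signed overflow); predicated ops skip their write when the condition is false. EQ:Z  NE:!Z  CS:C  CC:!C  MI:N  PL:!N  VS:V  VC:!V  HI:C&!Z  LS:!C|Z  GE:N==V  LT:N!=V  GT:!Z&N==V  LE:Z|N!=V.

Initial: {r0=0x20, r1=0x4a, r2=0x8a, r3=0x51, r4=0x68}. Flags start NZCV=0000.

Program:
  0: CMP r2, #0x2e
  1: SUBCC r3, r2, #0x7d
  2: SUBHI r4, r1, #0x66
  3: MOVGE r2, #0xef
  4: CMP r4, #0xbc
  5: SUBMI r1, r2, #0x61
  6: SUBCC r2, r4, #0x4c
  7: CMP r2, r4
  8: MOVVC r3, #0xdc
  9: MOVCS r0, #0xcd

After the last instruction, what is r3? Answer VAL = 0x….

VAL = 0xdc

0: ✓ CMP  NZCV=0011
1: · SUBCC
2: ✓ SUBHI  r4←0xe4
3: · MOVGE
4: ✓ CMP  NZCV=0010
5: · SUBMI
6: · SUBCC
7: ✓ CMP  NZCV=1000
8: ✓ MOVVC  r3←0xdc
9: · MOVCS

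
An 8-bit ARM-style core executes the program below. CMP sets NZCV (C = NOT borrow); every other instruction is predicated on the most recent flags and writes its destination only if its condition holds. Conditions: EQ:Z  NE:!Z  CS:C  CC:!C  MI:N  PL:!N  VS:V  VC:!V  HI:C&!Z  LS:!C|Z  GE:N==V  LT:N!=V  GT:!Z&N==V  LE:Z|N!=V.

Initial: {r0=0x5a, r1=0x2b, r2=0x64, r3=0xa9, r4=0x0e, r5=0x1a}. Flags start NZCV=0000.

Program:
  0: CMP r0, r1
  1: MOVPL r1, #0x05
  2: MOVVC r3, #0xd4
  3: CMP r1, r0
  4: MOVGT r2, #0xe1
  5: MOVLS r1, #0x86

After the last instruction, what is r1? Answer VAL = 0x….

[0] flags=0010 → (cmp)
[1] flags=0010 PL?T → r1=0x05
[2] flags=0010 VC?T → r3=0xd4
[3] flags=1000 → (cmp)
[4] flags=1000 GT?F → skip
[5] flags=1000 LS?T → r1=0x86

VAL = 0x86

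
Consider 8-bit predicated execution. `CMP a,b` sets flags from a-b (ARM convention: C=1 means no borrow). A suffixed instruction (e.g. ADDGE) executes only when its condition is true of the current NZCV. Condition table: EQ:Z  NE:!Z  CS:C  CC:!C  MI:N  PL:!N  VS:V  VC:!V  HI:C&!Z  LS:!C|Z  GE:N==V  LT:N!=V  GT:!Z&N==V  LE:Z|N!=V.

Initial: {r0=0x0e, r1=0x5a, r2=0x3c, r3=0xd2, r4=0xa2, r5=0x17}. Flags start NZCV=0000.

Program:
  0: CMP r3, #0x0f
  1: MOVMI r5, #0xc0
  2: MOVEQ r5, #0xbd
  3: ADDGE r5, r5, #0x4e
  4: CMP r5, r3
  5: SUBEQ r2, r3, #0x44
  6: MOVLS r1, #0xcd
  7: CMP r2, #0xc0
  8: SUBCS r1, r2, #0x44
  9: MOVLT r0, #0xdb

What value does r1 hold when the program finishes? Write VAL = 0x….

VAL = 0xcd

[0] flags=1010 → (cmp)
[1] flags=1010 MI?T → r5=0xc0
[2] flags=1010 EQ?F → skip
[3] flags=1010 GE?F → skip
[4] flags=1000 → (cmp)
[5] flags=1000 EQ?F → skip
[6] flags=1000 LS?T → r1=0xcd
[7] flags=0000 → (cmp)
[8] flags=0000 CS?F → skip
[9] flags=0000 LT?F → skip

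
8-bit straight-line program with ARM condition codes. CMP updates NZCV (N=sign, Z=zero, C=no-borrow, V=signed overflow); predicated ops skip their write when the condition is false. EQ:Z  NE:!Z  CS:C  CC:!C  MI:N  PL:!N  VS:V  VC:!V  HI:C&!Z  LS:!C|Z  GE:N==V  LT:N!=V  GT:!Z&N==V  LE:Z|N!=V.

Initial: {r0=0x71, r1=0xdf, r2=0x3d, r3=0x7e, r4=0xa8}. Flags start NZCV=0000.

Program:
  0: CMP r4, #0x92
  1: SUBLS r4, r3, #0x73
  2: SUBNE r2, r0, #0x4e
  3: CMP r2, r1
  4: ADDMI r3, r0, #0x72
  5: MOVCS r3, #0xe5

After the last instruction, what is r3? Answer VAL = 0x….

VAL = 0x7e

[0] flags=0010 → (cmp)
[1] flags=0010 LS?F → skip
[2] flags=0010 NE?T → r2=0x23
[3] flags=0000 → (cmp)
[4] flags=0000 MI?F → skip
[5] flags=0000 CS?F → skip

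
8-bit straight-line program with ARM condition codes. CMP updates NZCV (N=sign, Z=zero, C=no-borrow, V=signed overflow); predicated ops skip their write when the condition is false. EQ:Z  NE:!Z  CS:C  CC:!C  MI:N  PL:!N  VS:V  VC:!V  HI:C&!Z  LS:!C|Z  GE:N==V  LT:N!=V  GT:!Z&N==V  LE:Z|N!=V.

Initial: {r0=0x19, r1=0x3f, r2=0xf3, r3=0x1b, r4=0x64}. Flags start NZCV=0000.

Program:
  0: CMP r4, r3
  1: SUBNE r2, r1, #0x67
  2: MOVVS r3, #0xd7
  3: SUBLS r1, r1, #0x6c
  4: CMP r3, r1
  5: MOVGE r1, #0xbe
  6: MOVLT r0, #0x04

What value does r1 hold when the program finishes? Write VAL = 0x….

[0] flags=0010 → (cmp)
[1] flags=0010 NE?T → r2=0xd8
[2] flags=0010 VS?F → skip
[3] flags=0010 LS?F → skip
[4] flags=1000 → (cmp)
[5] flags=1000 GE?F → skip
[6] flags=1000 LT?T → r0=0x04

VAL = 0x3f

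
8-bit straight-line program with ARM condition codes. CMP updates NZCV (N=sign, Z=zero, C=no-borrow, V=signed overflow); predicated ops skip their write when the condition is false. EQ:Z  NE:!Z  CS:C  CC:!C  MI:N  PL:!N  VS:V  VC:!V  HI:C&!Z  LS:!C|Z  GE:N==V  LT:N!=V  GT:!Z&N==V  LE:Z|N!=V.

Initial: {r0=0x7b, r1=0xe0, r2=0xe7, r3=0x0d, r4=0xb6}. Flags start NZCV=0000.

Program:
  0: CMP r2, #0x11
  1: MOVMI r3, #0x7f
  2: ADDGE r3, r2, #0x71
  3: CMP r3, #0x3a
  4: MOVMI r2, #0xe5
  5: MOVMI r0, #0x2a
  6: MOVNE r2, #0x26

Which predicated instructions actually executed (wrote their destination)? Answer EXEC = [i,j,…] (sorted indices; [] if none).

EXEC = [1,6]

0: ✓ CMP  NZCV=1010
1: ✓ MOVMI  r3←0x7f
2: · ADDGE
3: ✓ CMP  NZCV=0010
4: · MOVMI
5: · MOVMI
6: ✓ MOVNE  r2←0x26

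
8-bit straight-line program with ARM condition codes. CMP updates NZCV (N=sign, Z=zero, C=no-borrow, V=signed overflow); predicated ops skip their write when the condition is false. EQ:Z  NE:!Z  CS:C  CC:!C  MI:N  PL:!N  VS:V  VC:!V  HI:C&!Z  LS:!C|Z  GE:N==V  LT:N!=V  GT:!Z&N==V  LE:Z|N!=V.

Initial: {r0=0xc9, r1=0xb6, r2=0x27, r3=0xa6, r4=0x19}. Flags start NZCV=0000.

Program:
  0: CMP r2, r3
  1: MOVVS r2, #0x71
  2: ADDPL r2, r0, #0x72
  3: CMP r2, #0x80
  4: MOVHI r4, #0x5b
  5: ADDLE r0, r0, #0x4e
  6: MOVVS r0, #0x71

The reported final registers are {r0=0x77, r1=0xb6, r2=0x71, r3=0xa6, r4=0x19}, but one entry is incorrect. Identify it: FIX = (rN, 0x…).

FIX = (r0, 0x71)

[0] flags=1001 → (cmp)
[1] flags=1001 VS?T → r2=0x71
[2] flags=1001 PL?F → skip
[3] flags=1001 → (cmp)
[4] flags=1001 HI?F → skip
[5] flags=1001 LE?F → skip
[6] flags=1001 VS?T → r0=0x71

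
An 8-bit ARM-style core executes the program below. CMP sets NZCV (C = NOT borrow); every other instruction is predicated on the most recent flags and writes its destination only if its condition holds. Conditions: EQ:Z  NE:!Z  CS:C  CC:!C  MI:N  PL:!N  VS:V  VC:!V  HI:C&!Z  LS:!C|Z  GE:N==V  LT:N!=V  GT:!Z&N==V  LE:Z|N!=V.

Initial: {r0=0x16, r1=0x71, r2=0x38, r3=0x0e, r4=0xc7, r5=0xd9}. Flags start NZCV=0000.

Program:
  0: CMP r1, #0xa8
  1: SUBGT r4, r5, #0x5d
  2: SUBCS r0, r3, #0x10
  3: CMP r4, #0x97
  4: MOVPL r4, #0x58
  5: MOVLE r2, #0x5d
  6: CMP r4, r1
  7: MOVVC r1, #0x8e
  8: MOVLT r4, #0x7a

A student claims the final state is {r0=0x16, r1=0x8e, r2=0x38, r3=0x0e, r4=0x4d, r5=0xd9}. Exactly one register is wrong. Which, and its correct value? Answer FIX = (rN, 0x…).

FIX = (r4, 0x7c)

0: ✓ CMP  NZCV=1001
1: ✓ SUBGT  r4←0x7c
2: · SUBCS
3: ✓ CMP  NZCV=1001
4: · MOVPL
5: · MOVLE
6: ✓ CMP  NZCV=0010
7: ✓ MOVVC  r1←0x8e
8: · MOVLT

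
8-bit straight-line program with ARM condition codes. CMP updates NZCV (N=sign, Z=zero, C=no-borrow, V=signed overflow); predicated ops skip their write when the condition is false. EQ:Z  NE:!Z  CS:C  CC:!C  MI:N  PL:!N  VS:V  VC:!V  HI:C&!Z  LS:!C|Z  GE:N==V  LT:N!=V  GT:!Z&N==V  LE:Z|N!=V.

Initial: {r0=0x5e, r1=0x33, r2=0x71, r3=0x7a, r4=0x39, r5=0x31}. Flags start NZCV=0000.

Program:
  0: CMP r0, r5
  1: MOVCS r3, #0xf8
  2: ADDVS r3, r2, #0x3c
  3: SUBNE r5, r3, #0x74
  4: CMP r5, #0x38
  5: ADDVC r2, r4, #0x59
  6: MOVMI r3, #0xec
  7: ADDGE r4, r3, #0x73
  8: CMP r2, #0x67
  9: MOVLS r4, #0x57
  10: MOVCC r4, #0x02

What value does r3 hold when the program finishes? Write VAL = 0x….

VAL = 0xf8

[0] flags=0010 → (cmp)
[1] flags=0010 CS?T → r3=0xf8
[2] flags=0010 VS?F → skip
[3] flags=0010 NE?T → r5=0x84
[4] flags=0011 → (cmp)
[5] flags=0011 VC?F → skip
[6] flags=0011 MI?F → skip
[7] flags=0011 GE?F → skip
[8] flags=0010 → (cmp)
[9] flags=0010 LS?F → skip
[10] flags=0010 CC?F → skip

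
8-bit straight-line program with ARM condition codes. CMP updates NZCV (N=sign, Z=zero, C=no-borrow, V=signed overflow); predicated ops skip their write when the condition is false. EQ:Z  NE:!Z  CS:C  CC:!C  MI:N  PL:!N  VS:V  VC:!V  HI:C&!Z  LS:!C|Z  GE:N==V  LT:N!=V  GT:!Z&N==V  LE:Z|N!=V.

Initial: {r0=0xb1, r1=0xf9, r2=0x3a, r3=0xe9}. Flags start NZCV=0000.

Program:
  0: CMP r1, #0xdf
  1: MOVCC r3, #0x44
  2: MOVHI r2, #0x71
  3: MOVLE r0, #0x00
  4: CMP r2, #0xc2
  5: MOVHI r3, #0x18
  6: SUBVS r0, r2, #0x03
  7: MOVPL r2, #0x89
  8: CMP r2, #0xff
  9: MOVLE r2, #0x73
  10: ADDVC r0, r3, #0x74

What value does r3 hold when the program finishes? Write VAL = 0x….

VAL = 0xe9

0: ✓ CMP  NZCV=0010
1: · MOVCC
2: ✓ MOVHI  r2←0x71
3: · MOVLE
4: ✓ CMP  NZCV=1001
5: · MOVHI
6: ✓ SUBVS  r0←0x6e
7: · MOVPL
8: ✓ CMP  NZCV=0000
9: · MOVLE
10: ✓ ADDVC  r0←0x5d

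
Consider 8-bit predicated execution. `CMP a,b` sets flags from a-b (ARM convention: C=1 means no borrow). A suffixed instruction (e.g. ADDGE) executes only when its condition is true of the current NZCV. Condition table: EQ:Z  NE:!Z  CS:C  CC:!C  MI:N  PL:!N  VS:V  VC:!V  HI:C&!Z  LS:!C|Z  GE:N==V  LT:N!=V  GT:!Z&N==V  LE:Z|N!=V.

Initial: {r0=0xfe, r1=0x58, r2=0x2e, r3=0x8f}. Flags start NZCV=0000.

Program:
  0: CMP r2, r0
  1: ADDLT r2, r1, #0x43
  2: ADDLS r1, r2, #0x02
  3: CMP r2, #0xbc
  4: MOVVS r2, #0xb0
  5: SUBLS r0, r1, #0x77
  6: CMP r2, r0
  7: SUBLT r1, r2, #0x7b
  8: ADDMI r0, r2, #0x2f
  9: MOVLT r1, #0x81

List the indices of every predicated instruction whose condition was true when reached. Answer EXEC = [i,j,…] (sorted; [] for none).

EXEC = [2,5]

[0] flags=0000 → (cmp)
[1] flags=0000 LT?F → skip
[2] flags=0000 LS?T → r1=0x30
[3] flags=0000 → (cmp)
[4] flags=0000 VS?F → skip
[5] flags=0000 LS?T → r0=0xb9
[6] flags=0000 → (cmp)
[7] flags=0000 LT?F → skip
[8] flags=0000 MI?F → skip
[9] flags=0000 LT?F → skip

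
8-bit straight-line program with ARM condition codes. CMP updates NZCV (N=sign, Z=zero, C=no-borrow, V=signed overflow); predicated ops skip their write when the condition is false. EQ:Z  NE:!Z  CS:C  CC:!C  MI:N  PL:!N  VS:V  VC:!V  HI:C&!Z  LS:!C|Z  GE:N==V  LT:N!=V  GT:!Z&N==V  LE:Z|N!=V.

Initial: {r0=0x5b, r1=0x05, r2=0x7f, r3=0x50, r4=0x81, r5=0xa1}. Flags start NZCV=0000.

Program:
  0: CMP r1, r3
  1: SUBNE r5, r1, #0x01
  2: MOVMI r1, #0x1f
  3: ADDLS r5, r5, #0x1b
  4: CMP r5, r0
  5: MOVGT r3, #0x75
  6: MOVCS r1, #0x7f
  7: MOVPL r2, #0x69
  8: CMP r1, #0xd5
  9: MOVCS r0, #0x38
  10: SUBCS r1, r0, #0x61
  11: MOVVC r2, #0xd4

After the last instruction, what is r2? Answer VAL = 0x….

[0] flags=1000 → (cmp)
[1] flags=1000 NE?T → r5=0x04
[2] flags=1000 MI?T → r1=0x1f
[3] flags=1000 LS?T → r5=0x1f
[4] flags=1000 → (cmp)
[5] flags=1000 GT?F → skip
[6] flags=1000 CS?F → skip
[7] flags=1000 PL?F → skip
[8] flags=0000 → (cmp)
[9] flags=0000 CS?F → skip
[10] flags=0000 CS?F → skip
[11] flags=0000 VC?T → r2=0xd4

VAL = 0xd4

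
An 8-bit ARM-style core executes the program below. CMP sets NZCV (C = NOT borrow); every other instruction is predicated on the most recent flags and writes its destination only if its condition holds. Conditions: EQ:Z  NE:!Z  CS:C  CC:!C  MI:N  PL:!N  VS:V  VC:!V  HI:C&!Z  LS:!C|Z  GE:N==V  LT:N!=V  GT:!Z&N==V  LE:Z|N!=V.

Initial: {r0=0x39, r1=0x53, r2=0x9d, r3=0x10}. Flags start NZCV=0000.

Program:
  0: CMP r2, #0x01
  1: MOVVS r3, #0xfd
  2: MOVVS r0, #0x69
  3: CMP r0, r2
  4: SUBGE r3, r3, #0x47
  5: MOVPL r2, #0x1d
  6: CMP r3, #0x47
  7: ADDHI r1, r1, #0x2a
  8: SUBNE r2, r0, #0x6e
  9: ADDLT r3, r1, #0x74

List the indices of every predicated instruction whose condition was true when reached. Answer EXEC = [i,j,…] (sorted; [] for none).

EXEC = [4,7,8,9]

[0] flags=1010 → (cmp)
[1] flags=1010 VS?F → skip
[2] flags=1010 VS?F → skip
[3] flags=1001 → (cmp)
[4] flags=1001 GE?T → r3=0xc9
[5] flags=1001 PL?F → skip
[6] flags=1010 → (cmp)
[7] flags=1010 HI?T → r1=0x7d
[8] flags=1010 NE?T → r2=0xcb
[9] flags=1010 LT?T → r3=0xf1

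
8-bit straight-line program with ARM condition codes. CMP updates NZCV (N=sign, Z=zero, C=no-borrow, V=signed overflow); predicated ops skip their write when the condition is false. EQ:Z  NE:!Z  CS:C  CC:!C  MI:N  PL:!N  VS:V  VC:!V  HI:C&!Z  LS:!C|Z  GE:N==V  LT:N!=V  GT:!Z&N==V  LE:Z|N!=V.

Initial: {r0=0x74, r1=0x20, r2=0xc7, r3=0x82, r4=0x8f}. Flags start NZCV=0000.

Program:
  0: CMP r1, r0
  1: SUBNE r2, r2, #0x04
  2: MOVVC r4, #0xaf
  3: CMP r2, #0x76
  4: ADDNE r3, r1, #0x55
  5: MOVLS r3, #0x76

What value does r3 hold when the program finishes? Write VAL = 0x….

VAL = 0x75

[0] flags=1000 → (cmp)
[1] flags=1000 NE?T → r2=0xc3
[2] flags=1000 VC?T → r4=0xaf
[3] flags=0011 → (cmp)
[4] flags=0011 NE?T → r3=0x75
[5] flags=0011 LS?F → skip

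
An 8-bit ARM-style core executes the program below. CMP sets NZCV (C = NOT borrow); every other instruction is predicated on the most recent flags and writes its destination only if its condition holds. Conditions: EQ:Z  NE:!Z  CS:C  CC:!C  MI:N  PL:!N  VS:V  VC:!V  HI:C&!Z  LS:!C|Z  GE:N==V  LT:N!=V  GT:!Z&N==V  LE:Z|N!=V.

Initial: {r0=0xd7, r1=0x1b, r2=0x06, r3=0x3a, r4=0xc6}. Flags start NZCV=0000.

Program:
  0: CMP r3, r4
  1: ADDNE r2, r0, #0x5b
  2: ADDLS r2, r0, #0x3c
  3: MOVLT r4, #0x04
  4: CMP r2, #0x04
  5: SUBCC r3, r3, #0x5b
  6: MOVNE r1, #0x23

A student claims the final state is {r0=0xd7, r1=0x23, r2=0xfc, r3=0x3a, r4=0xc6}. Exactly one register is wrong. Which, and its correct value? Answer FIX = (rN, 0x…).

0: ✓ CMP  NZCV=0000
1: ✓ ADDNE  r2←0x32
2: ✓ ADDLS  r2←0x13
3: · MOVLT
4: ✓ CMP  NZCV=0010
5: · SUBCC
6: ✓ MOVNE  r1←0x23

FIX = (r2, 0x13)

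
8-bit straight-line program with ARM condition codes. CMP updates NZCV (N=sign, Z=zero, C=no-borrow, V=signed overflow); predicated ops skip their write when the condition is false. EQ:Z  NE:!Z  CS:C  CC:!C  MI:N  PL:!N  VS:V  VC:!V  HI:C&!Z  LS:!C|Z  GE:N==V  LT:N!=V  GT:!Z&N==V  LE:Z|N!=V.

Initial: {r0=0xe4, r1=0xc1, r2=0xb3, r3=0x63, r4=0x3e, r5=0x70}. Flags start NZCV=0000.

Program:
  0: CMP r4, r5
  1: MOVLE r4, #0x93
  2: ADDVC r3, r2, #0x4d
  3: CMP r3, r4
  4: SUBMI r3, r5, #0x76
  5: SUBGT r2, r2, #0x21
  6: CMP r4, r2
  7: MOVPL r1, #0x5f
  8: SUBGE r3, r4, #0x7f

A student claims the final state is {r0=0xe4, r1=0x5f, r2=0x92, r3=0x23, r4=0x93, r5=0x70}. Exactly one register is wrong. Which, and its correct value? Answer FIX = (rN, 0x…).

FIX = (r3, 0x14)

[0] flags=1000 → (cmp)
[1] flags=1000 LE?T → r4=0x93
[2] flags=1000 VC?T → r3=0x00
[3] flags=0000 → (cmp)
[4] flags=0000 MI?F → skip
[5] flags=0000 GT?T → r2=0x92
[6] flags=0010 → (cmp)
[7] flags=0010 PL?T → r1=0x5f
[8] flags=0010 GE?T → r3=0x14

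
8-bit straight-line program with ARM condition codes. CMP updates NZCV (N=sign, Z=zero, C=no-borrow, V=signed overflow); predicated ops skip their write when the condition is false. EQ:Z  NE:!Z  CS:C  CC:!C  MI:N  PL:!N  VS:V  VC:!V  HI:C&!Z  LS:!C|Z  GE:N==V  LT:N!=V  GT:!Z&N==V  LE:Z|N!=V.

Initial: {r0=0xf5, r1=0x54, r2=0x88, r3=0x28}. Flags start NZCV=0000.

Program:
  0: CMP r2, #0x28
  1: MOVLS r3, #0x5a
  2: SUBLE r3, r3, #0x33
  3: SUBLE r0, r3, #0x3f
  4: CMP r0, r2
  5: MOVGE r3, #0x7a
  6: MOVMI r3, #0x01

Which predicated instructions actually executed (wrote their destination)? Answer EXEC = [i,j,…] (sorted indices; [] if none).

0: ✓ CMP  NZCV=0011
1: · MOVLS
2: ✓ SUBLE  r3←0xf5
3: ✓ SUBLE  r0←0xb6
4: ✓ CMP  NZCV=0010
5: ✓ MOVGE  r3←0x7a
6: · MOVMI

EXEC = [2,3,5]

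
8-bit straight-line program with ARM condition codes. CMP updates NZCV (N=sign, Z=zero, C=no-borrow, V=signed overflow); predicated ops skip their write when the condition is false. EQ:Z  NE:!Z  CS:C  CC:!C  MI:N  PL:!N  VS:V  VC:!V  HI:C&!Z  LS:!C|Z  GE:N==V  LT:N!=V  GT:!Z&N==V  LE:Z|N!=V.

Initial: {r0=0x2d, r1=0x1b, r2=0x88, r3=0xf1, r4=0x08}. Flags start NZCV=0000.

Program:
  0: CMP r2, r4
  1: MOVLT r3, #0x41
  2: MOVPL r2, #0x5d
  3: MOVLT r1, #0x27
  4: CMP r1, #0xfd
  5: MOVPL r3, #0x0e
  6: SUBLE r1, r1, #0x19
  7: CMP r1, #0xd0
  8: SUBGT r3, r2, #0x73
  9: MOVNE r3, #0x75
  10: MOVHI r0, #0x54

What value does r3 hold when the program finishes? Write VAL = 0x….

VAL = 0x75

0: ✓ CMP  NZCV=1010
1: ✓ MOVLT  r3←0x41
2: · MOVPL
3: ✓ MOVLT  r1←0x27
4: ✓ CMP  NZCV=0000
5: ✓ MOVPL  r3←0x0e
6: · SUBLE
7: ✓ CMP  NZCV=0000
8: ✓ SUBGT  r3←0x15
9: ✓ MOVNE  r3←0x75
10: · MOVHI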